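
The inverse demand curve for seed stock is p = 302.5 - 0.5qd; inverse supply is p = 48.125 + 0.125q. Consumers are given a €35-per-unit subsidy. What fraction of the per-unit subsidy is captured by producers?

Pre-subsidy: 302.5 - 0.5q = 48.125 + 0.125q gives q* = 407 and p* = 99.
With the rebate, buyers effectively pay pb = ps − 35, where ps is the price sellers receive.
On the curves, pb = 302.5 - 0.5q and ps = 48.125 + 0.125q; the wedge ps − pb = 35 gives 48.125 + 0.125q − (302.5 - 0.5q) = 35, so q' = 463.
Then pb = 302.5 − 0.5·463 = 71 and ps = 48.125 + 0.125·463 = 106.
Buyers' price falls by p* − pb = 99 − 71 = 28; sellers' price rises by ps − p* = 106 − 99 = 7.
So producers capture 7/35 = 0.2 of each unit of subsidy.

Producer share = 0.2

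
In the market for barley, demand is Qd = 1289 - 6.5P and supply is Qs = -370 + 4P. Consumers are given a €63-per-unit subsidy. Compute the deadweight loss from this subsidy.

Pre-subsidy: 1289 - 6.5P = -370 + 4P gives P* = 158, Q* = 262.
With the rebate, buyers effectively pay Pb = Ps − 63, where Ps is the price sellers receive.
Demand in terms of Ps becomes Qd = 1289 − 6.5(Ps − 63) = 1698.5 - 6.5Ps. Setting this equal to supply: 1698.5 - 6.5Ps = -370 + 4Ps, so Ps = 197.
Buyers pay Pb = 197 − 63 = 134; Q' = -370 + 4·197 = 418.
The subsidy expands output by 418 − 262 = 156 past the efficient level; on those units the gap between marginal cost and willingness to pay runs from 0 up to 63.
DWL = ½ × 63 × 156 = 4914.

Deadweight loss = €4914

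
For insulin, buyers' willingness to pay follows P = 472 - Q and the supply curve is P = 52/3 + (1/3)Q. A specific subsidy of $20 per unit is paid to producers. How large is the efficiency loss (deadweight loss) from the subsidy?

Deadweight loss = $150

Pre-subsidy: 472 - Q = 52/3 + (1/3)Q gives Q* = 341 and P* = 131.
With the subsidy, sellers receive Ps = Pb + 20 for each unit, where Pb is the price buyers pay.
On the curves, Pb = 472 - Q and Ps = 52/3 + (1/3)Q; the wedge Ps − Pb = 20 gives 52/3 + (1/3)Q − (472 - Q) = 20, so Q' = 356.
Then Pb = 472 − 1·356 = 116 and Ps = 52/3 + (1/3)·356 = 136.
The subsidy expands output by 356 − 341 = 15 past the efficient level; on those units the gap between marginal cost and willingness to pay runs from 0 up to 20.
DWL = ½ × 20 × 15 = 150.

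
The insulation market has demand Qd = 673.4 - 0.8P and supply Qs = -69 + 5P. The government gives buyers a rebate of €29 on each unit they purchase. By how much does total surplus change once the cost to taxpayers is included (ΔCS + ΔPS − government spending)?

Net change in total surplus = -€290

Pre-subsidy: 673.4 - 0.8P = -69 + 5P gives P* = 128, Q* = 571.
With the rebate, buyers effectively pay Pb = Ps − 29, where Ps is the price sellers receive.
Demand in terms of Ps becomes Qd = 673.4 − 0.8(Ps − 29) = 696.6 - 0.8Ps. Setting this equal to supply: 696.6 - 0.8Ps = -69 + 5Ps, so Ps = 132.
Buyers pay Pb = 132 − 29 = 103; Q' = -69 + 5·132 = 591.
ΔCS = ½(571 + 591)(128 − 103) = 14525; ΔPS = ½(571 + 591)(132 − 128) = 2324.
Government spending = 29 × 591 = 17139.
Net change = 14525 + 2324 − 17139 = -290. The loss equals the DWL triangle ½·29·20.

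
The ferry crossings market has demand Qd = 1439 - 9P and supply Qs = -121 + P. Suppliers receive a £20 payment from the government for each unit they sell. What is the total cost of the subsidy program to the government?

Pre-subsidy: 1439 - 9P = -121 + P gives P* = 156, Q* = 35.
With the subsidy, sellers receive Ps = Pb + 20 for each unit, where Pb is the price buyers pay.
Supply in terms of Pb becomes Qs = -121 + 1(Pb + 20) = -101 + Pb. Setting this equal to demand: 1439 - 9Pb = -101 + Pb, so Pb = 154.
Sellers receive Ps = 154 + 20 = 174; Q' = 1439 − 9·154 = 53.
Government outlay = subsidy × quantity = 20 × 53 = 1060.

Government cost = £1060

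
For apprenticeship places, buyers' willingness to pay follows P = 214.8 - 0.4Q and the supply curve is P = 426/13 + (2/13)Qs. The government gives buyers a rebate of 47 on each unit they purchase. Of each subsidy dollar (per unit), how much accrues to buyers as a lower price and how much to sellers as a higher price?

Buyers gain 611/18 per unit; sellers gain 235/18 per unit

Pre-subsidy: 214.8 - 0.4Q = 426/13 + (2/13)Q gives Q* = 986/3 and P* = 250/3.
With the rebate, buyers effectively pay Pb = Ps − 47, where Ps is the price sellers receive.
On the curves, Pb = 214.8 - 0.4Q and Ps = 426/13 + (2/13)Q; the wedge Ps − Pb = 47 gives 426/13 + (2/13)Q − (214.8 - 0.4Q) = 47, so Q' = 14887/36.
Then Pb = 214.8 − 0.4·(14887/36) = 889/18 and Ps = 426/13 + (2/13)·(14887/36) = 1735/18.
Buyers' price falls by P* − Pb = 250/3 − 889/18 = 611/18; sellers' price rises by Ps − P* = 1735/18 − 250/3 = 235/18.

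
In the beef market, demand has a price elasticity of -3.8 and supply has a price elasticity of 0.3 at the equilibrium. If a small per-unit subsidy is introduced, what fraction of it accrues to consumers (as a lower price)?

For a small subsidy around the equilibrium, the benefit split depends on the relative slopes, which at a point are proportional to the elasticities.
Buyer share = εs/(εs + |εd|) = 0.3/(0.3 + 3.8) = 3/41; seller share = |εd|/(εs + |εd|) = 38/41.

Consumer share = 3/41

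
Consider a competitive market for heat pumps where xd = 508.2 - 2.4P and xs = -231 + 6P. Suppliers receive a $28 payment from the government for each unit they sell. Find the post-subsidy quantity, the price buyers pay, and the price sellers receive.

x' = 345; buyers pay $68; sellers receive $96

Pre-subsidy: 508.2 - 2.4P = -231 + 6P gives P* = 88, x* = 297.
With the subsidy, sellers receive Ps = Pb + 28 for each unit, where Pb is the price buyers pay.
Supply in terms of Pb becomes xs = -231 + 6(Pb + 28) = -63 + 6Pb. Setting this equal to demand: 508.2 - 2.4Pb = -63 + 6Pb, so Pb = 68.
Sellers receive Ps = 68 + 28 = 96; x' = 508.2 − 2.4·68 = 345.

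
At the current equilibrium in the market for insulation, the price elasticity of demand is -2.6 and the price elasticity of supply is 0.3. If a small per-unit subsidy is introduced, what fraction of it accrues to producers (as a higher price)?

Producer share = 26/29

For a small subsidy around the equilibrium, the benefit split depends on the relative slopes, which at a point are proportional to the elasticities.
Buyer share = εs/(εs + |εd|) = 0.3/(0.3 + 2.6) = 3/29; seller share = |εd|/(εs + |εd|) = 26/29.
So producers capture 26/29 of the subsidy.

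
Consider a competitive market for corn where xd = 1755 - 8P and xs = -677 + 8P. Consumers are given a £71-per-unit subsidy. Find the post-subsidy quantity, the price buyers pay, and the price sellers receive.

Pre-subsidy: 1755 - 8P = -677 + 8P gives P* = 152, x* = 539.
With the rebate, buyers effectively pay Pb = Ps − 71, where Ps is the price sellers receive.
Demand in terms of Ps becomes xd = 1755 − 8(Ps − 71) = 2323 - 8Ps. Setting this equal to supply: 2323 - 8Ps = -677 + 8Ps, so Ps = 187.5.
Buyers pay Pb = 187.5 − 71 = 116.5; x' = -677 + 8·187.5 = 823.

x' = 823; buyers pay £116.5; sellers receive £187.5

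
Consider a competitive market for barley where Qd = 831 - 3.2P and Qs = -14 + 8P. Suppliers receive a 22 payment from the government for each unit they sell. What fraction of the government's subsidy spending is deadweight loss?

Pre-subsidy: 831 - 3.2P = -14 + 8P gives P* = 4225/56, Q* = 4127/7.
With the subsidy, sellers receive Ps = Pb + 22 for each unit, where Pb is the price buyers pay.
Supply in terms of Pb becomes Qs = -14 + 8(Pb + 22) = 162 + 8Pb. Setting this equal to demand: 831 - 3.2Pb = 162 + 8Pb, so Pb = 3345/56.
Sellers receive Ps = 3345/56 + 22 = 4577/56; Q' = 831 − 3.2·(3345/56) = 4479/7.
ΔCS = ½(4127/7 + 4479/7)(4225/56 − 3345/56) = 473330/49; ΔPS = ½(4127/7 + 4479/7)(4577/56 − 4225/56) = 189332/49.
Government spending = 22 × 4479/7 = 98538/7.
DWL = ½ × 22 × (4479/7 − 4127/7) = 3872/7; fraction = (3872/7) / (98538/7) = 176/4479.

DWL / government spending = 176/4479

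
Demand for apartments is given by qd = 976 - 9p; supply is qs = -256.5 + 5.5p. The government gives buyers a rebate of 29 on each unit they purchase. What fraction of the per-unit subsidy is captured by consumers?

Consumer share = 11/29

Pre-subsidy: 976 - 9p = -256.5 + 5.5p gives p* = 85, q* = 211.
With the rebate, buyers effectively pay pb = ps − 29, where ps is the price sellers receive.
Demand in terms of ps becomes qd = 976 − 9(ps − 29) = 1237 - 9ps. Setting this equal to supply: 1237 - 9ps = -256.5 + 5.5ps, so ps = 103.
Buyers pay pb = 103 − 29 = 74; q' = -256.5 + 5.5·103 = 310.
Buyers' price falls by p* − pb = 85 − 74 = 11; sellers' price rises by ps − p* = 103 − 85 = 18.
So consumers capture 11/29 = 11/29 of each unit of subsidy.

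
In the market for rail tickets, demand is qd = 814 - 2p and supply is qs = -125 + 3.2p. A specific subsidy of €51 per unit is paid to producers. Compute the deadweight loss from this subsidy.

Pre-subsidy: 814 - 2p = -125 + 3.2p gives p* = 4695/26, q* = 5887/13.
With the subsidy, sellers receive ps = pb + 51 for each unit, where pb is the price buyers pay.
Supply in terms of pb becomes qs = -125 + 3.2(pb + 51) = 38.2 + 3.2pb. Setting this equal to demand: 814 - 2pb = 38.2 + 3.2pb, so pb = 3879/26.
Sellers receive ps = 3879/26 + 51 = 5205/26; q' = 814 − 2·(3879/26) = 6703/13.
The subsidy expands output by 6703/13 − 5887/13 = 816/13 past the efficient level; on those units the gap between marginal cost and willingness to pay runs from 0 up to 51.
DWL = ½ × 51 × 816/13 = 20808/13.

Deadweight loss = 20808/13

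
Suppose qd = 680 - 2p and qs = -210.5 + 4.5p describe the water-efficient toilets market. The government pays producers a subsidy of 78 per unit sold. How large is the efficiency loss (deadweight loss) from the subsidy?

Pre-subsidy: 680 - 2p = -210.5 + 4.5p gives p* = 137, q* = 406.
With the subsidy, sellers receive ps = pb + 78 for each unit, where pb is the price buyers pay.
Supply in terms of pb becomes qs = -210.5 + 4.5(pb + 78) = 140.5 + 4.5pb. Setting this equal to demand: 680 - 2pb = 140.5 + 4.5pb, so pb = 83.
Sellers receive ps = 83 + 78 = 161; q' = 680 − 2·83 = 514.
The subsidy expands output by 514 − 406 = 108 past the efficient level; on those units the gap between marginal cost and willingness to pay runs from 0 up to 78.
DWL = ½ × 78 × 108 = 4212.

Deadweight loss = 4212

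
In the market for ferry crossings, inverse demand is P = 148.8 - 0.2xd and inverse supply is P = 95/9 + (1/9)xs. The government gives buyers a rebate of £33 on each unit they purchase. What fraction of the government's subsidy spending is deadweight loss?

DWL / government spending = 1485/15412

Pre-subsidy: 148.8 - 0.2x = 95/9 + (1/9)x gives x* = 6221/14 and P* = 839/14.
With the rebate, buyers effectively pay Pb = Ps − 33, where Ps is the price sellers receive.
On the curves, Pb = 148.8 - 0.2x and Ps = 95/9 + (1/9)x; the wedge Ps − Pb = 33 gives 95/9 + (1/9)x − (148.8 - 0.2x) = 33, so x' = 3853/7.
Then Pb = 148.8 − 0.2·(3853/7) = 271/7 and Ps = 95/9 + (1/9)·(3853/7) = 502/7.
ΔCS = ½(6221/14 + 3853/7)(839/14 − 271/7) = 4136319/392; ΔPS = ½(6221/14 + 3853/7)(502/7 − 839/14) = 2297955/392.
Government spending = 33 × 3853/7 = 127149/7.
DWL = ½ × 33 × (3853/7 − 6221/14) = 49005/28; fraction = (49005/28) / (127149/7) = 1485/15412.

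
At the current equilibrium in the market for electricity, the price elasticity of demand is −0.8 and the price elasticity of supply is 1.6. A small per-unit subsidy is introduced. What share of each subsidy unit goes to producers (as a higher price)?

For a small subsidy around the equilibrium, the benefit split depends on the relative slopes, which at a point are proportional to the elasticities.
Buyer share = εs/(εs + |εd|) = 1.6/(1.6 + 0.8) = 2/3; seller share = |εd|/(εs + |εd|) = 1/3.
So producers capture 1/3 of the subsidy.

Producer share = 1/3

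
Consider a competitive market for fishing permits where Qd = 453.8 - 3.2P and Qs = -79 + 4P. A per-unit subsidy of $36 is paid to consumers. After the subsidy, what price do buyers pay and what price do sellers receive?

Buyers pay $54; sellers receive $90

Pre-subsidy: 453.8 - 3.2P = -79 + 4P gives P* = 74, Q* = 217.
With the rebate, buyers effectively pay Pb = Ps − 36, where Ps is the price sellers receive.
Demand in terms of Ps becomes Qd = 453.8 − 3.2(Ps − 36) = 569 - 3.2Ps. Setting this equal to supply: 569 - 3.2Ps = -79 + 4Ps, so Ps = 90.
Buyers pay Pb = 90 − 36 = 54; Q' = -79 + 4·90 = 281.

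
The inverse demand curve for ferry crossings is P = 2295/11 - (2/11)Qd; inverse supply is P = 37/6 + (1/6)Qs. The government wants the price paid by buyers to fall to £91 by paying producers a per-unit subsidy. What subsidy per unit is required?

Required subsidy s = £23 per unit

At a buyer price of 91, quantity demanded is 1147.5 − 5.5·91 = 647.
Sellers supply 647 only when they receive Ps = 37/6 + (1/6)·647 = 114.
s = Ps − Pb = 114 − 91 = 23.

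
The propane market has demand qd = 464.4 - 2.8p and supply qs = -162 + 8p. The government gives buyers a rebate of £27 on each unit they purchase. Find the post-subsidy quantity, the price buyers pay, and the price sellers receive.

q' = 358; buyers pay £38; sellers receive £65

Pre-subsidy: 464.4 - 2.8p = -162 + 8p gives p* = 58, q* = 302.
With the rebate, buyers effectively pay pb = ps − 27, where ps is the price sellers receive.
Demand in terms of ps becomes qd = 464.4 − 2.8(ps − 27) = 540 - 2.8ps. Setting this equal to supply: 540 - 2.8ps = -162 + 8ps, so ps = 65.
Buyers pay pb = 65 − 27 = 38; q' = -162 + 8·65 = 358.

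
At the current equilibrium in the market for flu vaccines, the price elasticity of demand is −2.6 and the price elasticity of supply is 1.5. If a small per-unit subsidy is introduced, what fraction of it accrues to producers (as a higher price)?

For a small subsidy around the equilibrium, the benefit split depends on the relative slopes, which at a point are proportional to the elasticities.
Buyer share = εs/(εs + |εd|) = 1.5/(1.5 + 2.6) = 15/41; seller share = |εd|/(εs + |εd|) = 26/41.
So producers capture 26/41 of the subsidy.

Producer share = 26/41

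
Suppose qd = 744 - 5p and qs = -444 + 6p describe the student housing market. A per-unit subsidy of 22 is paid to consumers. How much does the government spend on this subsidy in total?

Government cost = 5808

Pre-subsidy: 744 - 5p = -444 + 6p gives p* = 108, q* = 204.
With the rebate, buyers effectively pay pb = ps − 22, where ps is the price sellers receive.
Demand in terms of ps becomes qd = 744 − 5(ps − 22) = 854 - 5ps. Setting this equal to supply: 854 - 5ps = -444 + 6ps, so ps = 118.
Buyers pay pb = 118 − 22 = 96; q' = -444 + 6·118 = 264.
Government outlay = subsidy × quantity = 22 × 264 = 5808.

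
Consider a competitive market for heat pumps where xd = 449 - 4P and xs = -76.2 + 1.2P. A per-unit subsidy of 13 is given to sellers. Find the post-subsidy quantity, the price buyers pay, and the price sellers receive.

x' = 57; buyers pay 98; sellers receive 111

Pre-subsidy: 449 - 4P = -76.2 + 1.2P gives P* = 101, x* = 45.
With the subsidy, sellers receive Ps = Pb + 13 for each unit, where Pb is the price buyers pay.
Supply in terms of Pb becomes xs = -76.2 + 1.2(Pb + 13) = -60.6 + 1.2Pb. Setting this equal to demand: 449 - 4Pb = -60.6 + 1.2Pb, so Pb = 98.
Sellers receive Ps = 98 + 13 = 111; x' = 449 − 4·98 = 57.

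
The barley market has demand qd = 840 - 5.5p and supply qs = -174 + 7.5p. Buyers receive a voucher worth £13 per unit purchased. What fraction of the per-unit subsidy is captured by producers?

Pre-subsidy: 840 - 5.5p = -174 + 7.5p gives p* = 78, q* = 411.
With the rebate, buyers effectively pay pb = ps − 13, where ps is the price sellers receive.
Demand in terms of ps becomes qd = 840 − 5.5(ps − 13) = 911.5 - 5.5ps. Setting this equal to supply: 911.5 - 5.5ps = -174 + 7.5ps, so ps = 83.5.
Buyers pay pb = 83.5 − 13 = 70.5; q' = -174 + 7.5·83.5 = 452.25.
Buyers' price falls by p* − pb = 78 − 70.5 = 7.5; sellers' price rises by ps − p* = 83.5 − 78 = 5.5.
So producers capture 5.5/13 = 11/26 of each unit of subsidy.

Producer share = 11/26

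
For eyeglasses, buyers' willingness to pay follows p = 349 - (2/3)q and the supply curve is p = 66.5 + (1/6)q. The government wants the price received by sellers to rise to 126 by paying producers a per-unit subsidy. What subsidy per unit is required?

Required subsidy s = 15 per unit

At a seller price of 126, quantity supplied is -399 + 6·126 = 357.
Buyers absorb 357 only when they pay pb = 349 − (2/3)·357 = 111.
s = ps − pb = 126 − 111 = 15.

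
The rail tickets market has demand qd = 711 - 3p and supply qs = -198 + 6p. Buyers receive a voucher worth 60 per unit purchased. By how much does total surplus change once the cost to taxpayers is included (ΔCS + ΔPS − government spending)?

Net change in total surplus = -3600

Pre-subsidy: 711 - 3p = -198 + 6p gives p* = 101, q* = 408.
With the rebate, buyers effectively pay pb = ps − 60, where ps is the price sellers receive.
Demand in terms of ps becomes qd = 711 − 3(ps − 60) = 891 - 3ps. Setting this equal to supply: 891 - 3ps = -198 + 6ps, so ps = 121.
Buyers pay pb = 121 − 60 = 61; q' = -198 + 6·121 = 528.
ΔCS = ½(408 + 528)(101 − 61) = 18720; ΔPS = ½(408 + 528)(121 − 101) = 9360.
Government spending = 60 × 528 = 31680.
Net change = 18720 + 9360 − 31680 = -3600. The loss equals the DWL triangle ½·60·120.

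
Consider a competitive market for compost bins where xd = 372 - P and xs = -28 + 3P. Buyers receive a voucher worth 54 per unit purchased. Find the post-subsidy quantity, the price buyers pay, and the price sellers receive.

x' = 312.5; buyers pay 59.5; sellers receive 113.5

Pre-subsidy: 372 - P = -28 + 3P gives P* = 100, x* = 272.
With the rebate, buyers effectively pay Pb = Ps − 54, where Ps is the price sellers receive.
Demand in terms of Ps becomes xd = 372 − 1(Ps − 54) = 426 - Ps. Setting this equal to supply: 426 - Ps = -28 + 3Ps, so Ps = 113.5.
Buyers pay Pb = 113.5 − 54 = 59.5; x' = -28 + 3·113.5 = 312.5.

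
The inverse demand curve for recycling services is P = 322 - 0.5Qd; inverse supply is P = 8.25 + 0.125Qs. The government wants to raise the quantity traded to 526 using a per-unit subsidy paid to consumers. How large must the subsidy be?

Required subsidy s = 15 per unit

At Q = 526, from the demand curve buyers pay Pb = 322 − 0.5·526 = 59; from the supply curve sellers need Ps = 8.25 + 0.125·526 = 74.
The subsidy must fill the gap: s = Ps − Pb = 74 − 59 = 15.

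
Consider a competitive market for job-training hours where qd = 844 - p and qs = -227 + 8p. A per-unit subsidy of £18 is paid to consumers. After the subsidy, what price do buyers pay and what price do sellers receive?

Buyers pay £103; sellers receive £121

Pre-subsidy: 844 - p = -227 + 8p gives p* = 119, q* = 725.
With the rebate, buyers effectively pay pb = ps − 18, where ps is the price sellers receive.
Demand in terms of ps becomes qd = 844 − 1(ps − 18) = 862 - ps. Setting this equal to supply: 862 - ps = -227 + 8ps, so ps = 121.
Buyers pay pb = 121 − 18 = 103; q' = -227 + 8·121 = 741.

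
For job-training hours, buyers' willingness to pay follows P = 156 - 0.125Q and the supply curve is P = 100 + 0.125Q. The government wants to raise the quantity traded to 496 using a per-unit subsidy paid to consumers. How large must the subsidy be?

At Q = 496, from the demand curve buyers pay Pb = 156 − 0.125·496 = 94; from the supply curve sellers need Ps = 100 + 0.125·496 = 162.
The subsidy must fill the gap: s = Ps − Pb = 162 − 94 = 68.

Required subsidy s = 68 per unit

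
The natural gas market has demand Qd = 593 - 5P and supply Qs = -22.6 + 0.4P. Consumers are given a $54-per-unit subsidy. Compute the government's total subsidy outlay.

Government cost = $2322

Pre-subsidy: 593 - 5P = -22.6 + 0.4P gives P* = 114, Q* = 23.
With the rebate, buyers effectively pay Pb = Ps − 54, where Ps is the price sellers receive.
Demand in terms of Ps becomes Qd = 593 − 5(Ps − 54) = 863 - 5Ps. Setting this equal to supply: 863 - 5Ps = -22.6 + 0.4Ps, so Ps = 164.
Buyers pay Pb = 164 − 54 = 110; Q' = -22.6 + 0.4·164 = 43.
Government outlay = subsidy × quantity = 54 × 43 = 2322.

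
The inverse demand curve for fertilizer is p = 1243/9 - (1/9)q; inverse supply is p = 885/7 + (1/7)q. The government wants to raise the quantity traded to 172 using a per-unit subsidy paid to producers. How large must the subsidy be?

Required subsidy s = 32 per unit

At q = 172, from the demand curve buyers pay pb = 1243/9 − (1/9)·172 = 119; from the supply curve sellers need ps = 885/7 + (1/7)·172 = 151.
The subsidy must fill the gap: s = ps − pb = 151 − 119 = 32.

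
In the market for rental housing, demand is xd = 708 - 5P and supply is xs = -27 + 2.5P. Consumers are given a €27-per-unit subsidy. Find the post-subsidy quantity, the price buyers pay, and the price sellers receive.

Pre-subsidy: 708 - 5P = -27 + 2.5P gives P* = 98, x* = 218.
With the rebate, buyers effectively pay Pb = Ps − 27, where Ps is the price sellers receive.
Demand in terms of Ps becomes xd = 708 − 5(Ps − 27) = 843 - 5Ps. Setting this equal to supply: 843 - 5Ps = -27 + 2.5Ps, so Ps = 116.
Buyers pay Pb = 116 − 27 = 89; x' = -27 + 2.5·116 = 263.

x' = 263; buyers pay €89; sellers receive €116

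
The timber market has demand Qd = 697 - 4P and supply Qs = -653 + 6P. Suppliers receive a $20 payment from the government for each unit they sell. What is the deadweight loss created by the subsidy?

Deadweight loss = $480

Pre-subsidy: 697 - 4P = -653 + 6P gives P* = 135, Q* = 157.
With the subsidy, sellers receive Ps = Pb + 20 for each unit, where Pb is the price buyers pay.
Supply in terms of Pb becomes Qs = -653 + 6(Pb + 20) = -533 + 6Pb. Setting this equal to demand: 697 - 4Pb = -533 + 6Pb, so Pb = 123.
Sellers receive Ps = 123 + 20 = 143; Q' = 697 − 4·123 = 205.
The subsidy expands output by 205 − 157 = 48 past the efficient level; on those units the gap between marginal cost and willingness to pay runs from 0 up to 20.
DWL = ½ × 20 × 48 = 480.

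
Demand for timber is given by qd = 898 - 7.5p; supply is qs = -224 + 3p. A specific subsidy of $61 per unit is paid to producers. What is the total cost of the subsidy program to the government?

Government cost = 97051/7

Pre-subsidy: 898 - 7.5p = -224 + 3p gives p* = 748/7, q* = 676/7.
With the subsidy, sellers receive ps = pb + 61 for each unit, where pb is the price buyers pay.
Supply in terms of pb becomes qs = -224 + 3(pb + 61) = -41 + 3pb. Setting this equal to demand: 898 - 7.5pb = -41 + 3pb, so pb = 626/7.
Sellers receive ps = 626/7 + 61 = 1053/7; q' = 898 − 7.5·(626/7) = 1591/7.
Government outlay = subsidy × quantity = 61 × 1591/7 = 97051/7.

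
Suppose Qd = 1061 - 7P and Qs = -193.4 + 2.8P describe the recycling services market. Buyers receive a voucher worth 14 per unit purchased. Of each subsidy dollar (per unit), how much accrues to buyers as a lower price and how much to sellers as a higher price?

Pre-subsidy: 1061 - 7P = -193.4 + 2.8P gives P* = 128, Q* = 165.
With the rebate, buyers effectively pay Pb = Ps − 14, where Ps is the price sellers receive.
Demand in terms of Ps becomes Qd = 1061 − 7(Ps − 14) = 1159 - 7Ps. Setting this equal to supply: 1159 - 7Ps = -193.4 + 2.8Ps, so Ps = 138.
Buyers pay Pb = 138 − 14 = 124; Q' = -193.4 + 2.8·138 = 193.
Buyers' price falls by P* − Pb = 128 − 124 = 4; sellers' price rises by Ps − P* = 138 − 128 = 10.

Buyers gain 4 per unit; sellers gain 10 per unit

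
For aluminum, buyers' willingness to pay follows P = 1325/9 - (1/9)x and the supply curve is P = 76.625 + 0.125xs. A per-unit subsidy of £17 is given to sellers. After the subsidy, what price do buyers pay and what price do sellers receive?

Buyers pay £106; sellers receive £123

Pre-subsidy: 1325/9 - (1/9)x = 76.625 + 0.125x gives x* = 299 and P* = 114.
With the subsidy, sellers receive Ps = Pb + 17 for each unit, where Pb is the price buyers pay.
On the curves, Pb = 1325/9 - (1/9)x and Ps = 76.625 + 0.125x; the wedge Ps − Pb = 17 gives 76.625 + 0.125x − (1325/9 - (1/9)x) = 17, so x' = 371.
Then Pb = 1325/9 − (1/9)·371 = 106 and Ps = 76.625 + 0.125·371 = 123.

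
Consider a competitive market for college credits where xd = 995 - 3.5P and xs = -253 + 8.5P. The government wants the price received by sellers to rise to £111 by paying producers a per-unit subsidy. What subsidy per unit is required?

Required subsidy s = £24 per unit

At a seller price of 111, quantity supplied is -253 + 8.5·111 = 690.5.
Buyers absorb 690.5 only when they pay Pb with 995 − 3.5·Pb = 690.5, i.e. Pb = 87.
s = Ps − Pb = 111 − 87 = 24.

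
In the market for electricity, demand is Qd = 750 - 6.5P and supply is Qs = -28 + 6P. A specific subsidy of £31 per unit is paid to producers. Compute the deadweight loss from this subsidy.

Pre-subsidy: 750 - 6.5P = -28 + 6P gives P* = 62.24, Q* = 345.44.
With the subsidy, sellers receive Ps = Pb + 31 for each unit, where Pb is the price buyers pay.
Supply in terms of Pb becomes Qs = -28 + 6(Pb + 31) = 158 + 6Pb. Setting this equal to demand: 750 - 6.5Pb = 158 + 6Pb, so Pb = 47.36.
Sellers receive Ps = 47.36 + 31 = 78.36; Q' = 750 − 6.5·47.36 = 442.16.
The subsidy expands output by 442.16 − 345.44 = 96.72 past the efficient level; on those units the gap between marginal cost and willingness to pay runs from 0 up to 31.
DWL = ½ × 31 × 96.72 = 1499.16.

Deadweight loss = £1499.16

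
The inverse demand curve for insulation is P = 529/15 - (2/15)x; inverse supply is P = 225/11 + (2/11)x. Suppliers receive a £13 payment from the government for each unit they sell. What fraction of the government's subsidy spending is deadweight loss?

Pre-subsidy: 529/15 - (2/15)x = 225/11 + (2/11)x gives x* = 47 and P* = 29.
With the subsidy, sellers receive Ps = Pb + 13 for each unit, where Pb is the price buyers pay.
On the curves, Pb = 529/15 - (2/15)x and Ps = 225/11 + (2/11)x; the wedge Ps − Pb = 13 gives 225/11 + (2/11)x − (529/15 - (2/15)x) = 13, so x' = 88.25.
Then Pb = 529/15 − (2/15)·88.25 = 23.5 and Ps = 225/11 + (2/11)·88.25 = 36.5.
ΔCS = ½(47 + 88.25)(29 − 23.5) = 371.9375; ΔPS = ½(47 + 88.25)(36.5 − 29) = 507.1875.
Government spending = 13 × 88.25 = 1147.25.
DWL = ½ × 13 × (88.25 − 47) = 268.125; fraction = 268.125 / 1147.25 = 165/706.

DWL / government spending = 165/706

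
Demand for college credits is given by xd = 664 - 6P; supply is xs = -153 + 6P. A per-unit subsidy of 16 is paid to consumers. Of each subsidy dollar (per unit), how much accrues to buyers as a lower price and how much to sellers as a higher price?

Pre-subsidy: 664 - 6P = -153 + 6P gives P* = 817/12, x* = 255.5.
With the rebate, buyers effectively pay Pb = Ps − 16, where Ps is the price sellers receive.
Demand in terms of Ps becomes xd = 664 − 6(Ps − 16) = 760 - 6Ps. Setting this equal to supply: 760 - 6Ps = -153 + 6Ps, so Ps = 913/12.
Buyers pay Pb = 913/12 − 16 = 721/12; x' = -153 + 6·(913/12) = 303.5.
Buyers' price falls by P* − Pb = 817/12 − 721/12 = 8; sellers' price rises by Ps − P* = 913/12 − 817/12 = 8.

Buyers gain 8 per unit; sellers gain 8 per unit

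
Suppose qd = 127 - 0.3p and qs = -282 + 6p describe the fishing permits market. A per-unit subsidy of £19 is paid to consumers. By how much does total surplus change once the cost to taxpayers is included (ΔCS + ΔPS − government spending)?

Net change in total surplus = -361/7

Pre-subsidy: 127 - 0.3p = -282 + 6p gives p* = 4090/63, q* = 2258/21.
With the rebate, buyers effectively pay pb = ps − 19, where ps is the price sellers receive.
Demand in terms of ps becomes qd = 127 − 0.3(ps − 19) = 132.7 - 0.3ps. Setting this equal to supply: 132.7 - 0.3ps = -282 + 6ps, so ps = 4147/63.
Buyers pay pb = 4147/63 − 19 = 2950/63; q' = -282 + 6·(4147/63) = 2372/21.
ΔCS = ½(2258/21 + 2372/21)(4090/63 − 2950/63) = 879700/441; ΔPS = ½(2258/21 + 2372/21)(4147/63 − 4090/63) = 43985/441.
Government spending = 19 × 2372/21 = 45068/21.
Net change = 879700/441 + 43985/441 − 45068/21 = -361/7. The loss equals the DWL triangle ½·19·38/7.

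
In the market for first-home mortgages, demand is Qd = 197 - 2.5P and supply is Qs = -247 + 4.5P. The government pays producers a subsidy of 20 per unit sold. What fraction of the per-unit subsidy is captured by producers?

Pre-subsidy: 197 - 2.5P = -247 + 4.5P gives P* = 444/7, Q* = 269/7.
With the subsidy, sellers receive Ps = Pb + 20 for each unit, where Pb is the price buyers pay.
Supply in terms of Pb becomes Qs = -247 + 4.5(Pb + 20) = -157 + 4.5Pb. Setting this equal to demand: 197 - 2.5Pb = -157 + 4.5Pb, so Pb = 354/7.
Sellers receive Ps = 354/7 + 20 = 494/7; Q' = 197 − 2.5·(354/7) = 494/7.
Buyers' price falls by P* − Pb = 444/7 − 354/7 = 90/7; sellers' price rises by Ps − P* = 494/7 − 444/7 = 50/7.
So producers capture (50/7)/20 = 5/14 of each unit of subsidy.

Producer share = 5/14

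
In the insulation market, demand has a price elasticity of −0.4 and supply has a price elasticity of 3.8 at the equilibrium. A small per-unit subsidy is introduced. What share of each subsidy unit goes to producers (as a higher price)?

Producer share = 2/21

For a small subsidy around the equilibrium, the benefit split depends on the relative slopes, which at a point are proportional to the elasticities.
Buyer share = εs/(εs + |εd|) = 3.8/(3.8 + 0.4) = 19/21; seller share = |εd|/(εs + |εd|) = 2/21.
So producers capture 2/21 of the subsidy.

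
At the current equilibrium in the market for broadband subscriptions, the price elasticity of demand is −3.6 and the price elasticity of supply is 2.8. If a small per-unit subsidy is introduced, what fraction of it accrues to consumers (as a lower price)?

Consumer share = 0.4375

For a small subsidy around the equilibrium, the benefit split depends on the relative slopes, which at a point are proportional to the elasticities.
Buyer share = εs/(εs + |εd|) = 2.8/(2.8 + 3.6) = 0.4375; seller share = |εd|/(εs + |εd|) = 0.5625.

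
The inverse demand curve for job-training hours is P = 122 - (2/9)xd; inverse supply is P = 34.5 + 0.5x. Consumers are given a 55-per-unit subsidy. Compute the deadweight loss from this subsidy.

Pre-subsidy: 122 - (2/9)x = 34.5 + 0.5x gives x* = 1575/13 and P* = 1236/13.
With the rebate, buyers effectively pay Pb = Ps − 55, where Ps is the price sellers receive.
On the curves, Pb = 122 - (2/9)x and Ps = 34.5 + 0.5x; the wedge Ps − Pb = 55 gives 34.5 + 0.5x − (122 - (2/9)x) = 55, so x' = 2565/13.
Then Pb = 122 − (2/9)·(2565/13) = 1016/13 and Ps = 34.5 + 0.5·(2565/13) = 1731/13.
The subsidy expands output by 2565/13 − 1575/13 = 990/13 past the efficient level; on those units the gap between marginal cost and willingness to pay runs from 0 up to 55.
DWL = ½ × 55 × 990/13 = 27225/13.

Deadweight loss = 27225/13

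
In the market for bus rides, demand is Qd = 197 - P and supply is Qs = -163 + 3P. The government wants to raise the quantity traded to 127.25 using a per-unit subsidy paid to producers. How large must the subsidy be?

At Q = 127.25, invert demand for the buyer price: Pb = (197 − 127.25)/1 = 69.75; invert supply for the seller price: Ps = (127.25 − (-163))/3 = 96.75.
The subsidy must fill the gap: s = Ps − Pb = 96.75 − 69.75 = 27.

Required subsidy s = 27 per unit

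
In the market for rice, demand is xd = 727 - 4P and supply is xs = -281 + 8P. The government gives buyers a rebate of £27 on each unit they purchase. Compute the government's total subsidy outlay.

Government cost = £12501

Pre-subsidy: 727 - 4P = -281 + 8P gives P* = 84, x* = 391.
With the rebate, buyers effectively pay Pb = Ps − 27, where Ps is the price sellers receive.
Demand in terms of Ps becomes xd = 727 − 4(Ps − 27) = 835 - 4Ps. Setting this equal to supply: 835 - 4Ps = -281 + 8Ps, so Ps = 93.
Buyers pay Pb = 93 − 27 = 66; x' = -281 + 8·93 = 463.
Government outlay = subsidy × quantity = 27 × 463 = 12501.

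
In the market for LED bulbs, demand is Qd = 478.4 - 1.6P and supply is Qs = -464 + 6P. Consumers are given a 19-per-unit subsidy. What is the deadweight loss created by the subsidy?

Pre-subsidy: 478.4 - 1.6P = -464 + 6P gives P* = 124, Q* = 280.
With the rebate, buyers effectively pay Pb = Ps − 19, where Ps is the price sellers receive.
Demand in terms of Ps becomes Qd = 478.4 − 1.6(Ps − 19) = 508.8 - 1.6Ps. Setting this equal to supply: 508.8 - 1.6Ps = -464 + 6Ps, so Ps = 128.
Buyers pay Pb = 128 − 19 = 109; Q' = -464 + 6·128 = 304.
The subsidy expands output by 304 − 280 = 24 past the efficient level; on those units the gap between marginal cost and willingness to pay runs from 0 up to 19.
DWL = ½ × 19 × 24 = 228.

Deadweight loss = 228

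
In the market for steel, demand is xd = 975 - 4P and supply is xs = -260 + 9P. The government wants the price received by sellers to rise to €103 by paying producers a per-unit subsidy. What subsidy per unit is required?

Required subsidy s = €26 per unit

At a seller price of 103, quantity supplied is -260 + 9·103 = 667.
Buyers absorb 667 only when they pay Pb with 975 − 4·Pb = 667, i.e. Pb = 77.
s = Ps − Pb = 103 − 77 = 26.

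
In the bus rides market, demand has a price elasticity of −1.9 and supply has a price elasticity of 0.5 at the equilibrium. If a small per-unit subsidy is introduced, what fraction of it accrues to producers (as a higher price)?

For a small subsidy around the equilibrium, the benefit split depends on the relative slopes, which at a point are proportional to the elasticities.
Buyer share = εs/(εs + |εd|) = 0.5/(0.5 + 1.9) = 5/24; seller share = |εd|/(εs + |εd|) = 19/24.
So producers capture 19/24 of the subsidy.

Producer share = 19/24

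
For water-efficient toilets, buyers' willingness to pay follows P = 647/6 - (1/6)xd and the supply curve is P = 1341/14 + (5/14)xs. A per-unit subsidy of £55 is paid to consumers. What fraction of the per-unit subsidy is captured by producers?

Producer share = 15/22

Pre-subsidy: 647/6 - (1/6)x = 1341/14 + (5/14)x gives x* = 23 and P* = 104.
With the rebate, buyers effectively pay Pb = Ps − 55, where Ps is the price sellers receive.
On the curves, Pb = 647/6 - (1/6)x and Ps = 1341/14 + (5/14)x; the wedge Ps − Pb = 55 gives 1341/14 + (5/14)x − (647/6 - (1/6)x) = 55, so x' = 128.
Then Pb = 647/6 − (1/6)·128 = 86.5 and Ps = 1341/14 + (5/14)·128 = 141.5.
Buyers' price falls by P* − Pb = 104 − 86.5 = 17.5; sellers' price rises by Ps − P* = 141.5 − 104 = 37.5.
So producers capture 37.5/55 = 15/22 of each unit of subsidy.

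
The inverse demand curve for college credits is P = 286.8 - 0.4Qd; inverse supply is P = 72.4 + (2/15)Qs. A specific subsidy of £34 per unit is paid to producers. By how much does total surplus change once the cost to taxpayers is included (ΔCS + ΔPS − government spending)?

Pre-subsidy: 286.8 - 0.4Q = 72.4 + (2/15)Q gives Q* = 402 and P* = 126.
With the subsidy, sellers receive Ps = Pb + 34 for each unit, where Pb is the price buyers pay.
On the curves, Pb = 286.8 - 0.4Q and Ps = 72.4 + (2/15)Q; the wedge Ps − Pb = 34 gives 72.4 + (2/15)Q − (286.8 - 0.4Q) = 34, so Q' = 465.75.
Then Pb = 286.8 − 0.4·465.75 = 100.5 and Ps = 72.4 + (2/15)·465.75 = 134.5.
ΔCS = ½(402 + 465.75)(126 − 100.5) = 11063.8125; ΔPS = ½(402 + 465.75)(134.5 − 126) = 3687.9375.
Government spending = 34 × 465.75 = 15835.5.
Net change = 11063.8125 + 3687.9375 − 15835.5 = -1083.75. The loss equals the DWL triangle ½·34·63.75.

Net change in total surplus = -£1083.75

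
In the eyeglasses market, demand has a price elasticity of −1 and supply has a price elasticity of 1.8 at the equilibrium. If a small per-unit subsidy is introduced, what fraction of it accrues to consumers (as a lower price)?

For a small subsidy around the equilibrium, the benefit split depends on the relative slopes, which at a point are proportional to the elasticities.
Buyer share = εs/(εs + |εd|) = 1.8/(1.8 + 1) = 9/14; seller share = |εd|/(εs + |εd|) = 5/14.

Consumer share = 9/14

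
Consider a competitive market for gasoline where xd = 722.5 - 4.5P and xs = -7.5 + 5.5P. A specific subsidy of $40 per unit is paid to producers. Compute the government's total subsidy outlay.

Government cost = $19720

Pre-subsidy: 722.5 - 4.5P = -7.5 + 5.5P gives P* = 73, x* = 394.
With the subsidy, sellers receive Ps = Pb + 40 for each unit, where Pb is the price buyers pay.
Supply in terms of Pb becomes xs = -7.5 + 5.5(Pb + 40) = 212.5 + 5.5Pb. Setting this equal to demand: 722.5 - 4.5Pb = 212.5 + 5.5Pb, so Pb = 51.
Sellers receive Ps = 51 + 40 = 91; x' = 722.5 − 4.5·51 = 493.
Government outlay = subsidy × quantity = 40 × 493 = 19720.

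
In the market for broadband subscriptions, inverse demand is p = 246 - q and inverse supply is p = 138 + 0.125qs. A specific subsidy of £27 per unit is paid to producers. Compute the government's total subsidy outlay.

Pre-subsidy: 246 - q = 138 + 0.125q gives q* = 96 and p* = 150.
With the subsidy, sellers receive ps = pb + 27 for each unit, where pb is the price buyers pay.
On the curves, pb = 246 - q and ps = 138 + 0.125q; the wedge ps − pb = 27 gives 138 + 0.125q − (246 - q) = 27, so q' = 120.
Then pb = 246 − 1·120 = 126 and ps = 138 + 0.125·120 = 153.
Government outlay = subsidy × quantity = 27 × 120 = 3240.

Government cost = £3240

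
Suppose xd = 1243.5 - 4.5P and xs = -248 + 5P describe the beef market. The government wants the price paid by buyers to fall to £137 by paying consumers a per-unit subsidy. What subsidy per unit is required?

At a buyer price of 137, quantity demanded is 1243.5 − 4.5·137 = 627.
Sellers supply 627 only when they receive Ps with -248 + 5·Ps = 627, i.e. Ps = 175.
s = Ps − Pb = 175 − 137 = 38.

Required subsidy s = £38 per unit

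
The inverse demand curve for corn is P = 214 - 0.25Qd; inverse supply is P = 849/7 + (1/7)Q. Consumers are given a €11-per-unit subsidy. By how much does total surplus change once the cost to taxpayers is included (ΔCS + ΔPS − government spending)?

Pre-subsidy: 214 - 0.25Q = 849/7 + (1/7)Q gives Q* = 236 and P* = 155.
With the rebate, buyers effectively pay Pb = Ps − 11, where Ps is the price sellers receive.
On the curves, Pb = 214 - 0.25Q and Ps = 849/7 + (1/7)Q; the wedge Ps − Pb = 11 gives 849/7 + (1/7)Q − (214 - 0.25Q) = 11, so Q' = 264.
Then Pb = 214 − 0.25·264 = 148 and Ps = 849/7 + (1/7)·264 = 159.
ΔCS = ½(236 + 264)(155 − 148) = 1750; ΔPS = ½(236 + 264)(159 − 155) = 1000.
Government spending = 11 × 264 = 2904.
Net change = 1750 + 1000 − 2904 = -154. The loss equals the DWL triangle ½·11·28.

Net change in total surplus = -€154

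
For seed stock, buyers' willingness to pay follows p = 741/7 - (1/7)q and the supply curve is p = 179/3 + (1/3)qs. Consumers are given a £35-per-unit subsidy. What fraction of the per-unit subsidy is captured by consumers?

Consumer share = 0.3

Pre-subsidy: 741/7 - (1/7)q = 179/3 + (1/3)q gives q* = 97 and p* = 92.
With the rebate, buyers effectively pay pb = ps − 35, where ps is the price sellers receive.
On the curves, pb = 741/7 - (1/7)q and ps = 179/3 + (1/3)q; the wedge ps − pb = 35 gives 179/3 + (1/3)q − (741/7 - (1/7)q) = 35, so q' = 170.5.
Then pb = 741/7 − (1/7)·170.5 = 81.5 and ps = 179/3 + (1/3)·170.5 = 116.5.
Buyers' price falls by p* − pb = 92 − 81.5 = 10.5; sellers' price rises by ps − p* = 116.5 − 92 = 24.5.
So consumers capture 10.5/35 = 0.3 of each unit of subsidy.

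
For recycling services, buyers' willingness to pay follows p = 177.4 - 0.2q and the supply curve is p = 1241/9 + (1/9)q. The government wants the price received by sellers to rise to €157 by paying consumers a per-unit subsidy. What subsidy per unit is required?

Required subsidy s = €14 per unit

At a seller price of 157, quantity supplied is -1241 + 9·157 = 172.
Buyers absorb 172 only when they pay pb = 177.4 − 0.2·172 = 143.
s = ps − pb = 157 − 143 = 14.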